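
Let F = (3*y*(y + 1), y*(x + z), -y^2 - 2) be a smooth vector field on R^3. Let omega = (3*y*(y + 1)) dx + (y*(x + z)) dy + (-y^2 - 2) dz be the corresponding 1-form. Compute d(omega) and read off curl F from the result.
d(omega) = (-3*y) dy ∧ dz + (0) dz ∧ dx + (-5*y - 3) dx ∧ dy; curl F = (-3*y, 0, -5*y - 3)

d omega = sum_{i<j} (∂f_j/∂x_i - ∂f_i/∂x_j) dx_i ∧ dx_j. Under the identification (dy ∧ dz, dz ∧ dx, dx ∧ dy) ↔ (e_x, e_y, e_z), the coefficients are exactly the components of curl F. Compute:
  ∂R/∂y - ∂Q/∂z = (-2*y) - (y) = -3*y
  ∂P/∂z - ∂R/∂x = (0) - (0) = 0
  ∂Q/∂x - ∂P/∂y = (y) - (6*y + 3) = -5*y - 3.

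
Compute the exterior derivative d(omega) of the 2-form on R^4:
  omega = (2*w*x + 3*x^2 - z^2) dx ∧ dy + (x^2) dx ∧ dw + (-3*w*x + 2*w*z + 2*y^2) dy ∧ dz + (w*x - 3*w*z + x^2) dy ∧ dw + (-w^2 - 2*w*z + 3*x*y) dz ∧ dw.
d(omega) = (-3*w - 2*z) dx ∧ dy ∧ dz + (w + 4*x) dx ∧ dy ∧ dw + (3*w + 2*z) dy ∧ dz ∧ dw + (3*y) dx ∧ dz ∧ dw

For a 2-form omega = sum_{i<j} g_{ij} dx_i ∧ dx_j, the exterior derivative is
  d(omega) = sum_{i<j} d(g_{ij}) ∧ dx_i ∧ dx_j = sum_{i<j, k} (∂g_{ij}/∂x_k) dx_k ∧ dx_i ∧ dx_j.
Expand each term, using dx_k ∧ dx_i ∧ dx_j = sgn(permutation) dx_{(a)} ∧ dx_{(b)} ∧ dx_{(c)} with (a < b < c) sorted:
  d(2*w*x + 3*x^2 - z^2) includes (∂/∂z)(2*w*x + 3*x^2 - z^2) dz = (-2*z) dz, which multiplied by dx ∧ dy gives (-2*z) dx ∧ dy ∧ dz
  d(2*w*x + 3*x^2 - z^2) includes (∂/∂w)(2*w*x + 3*x^2 - z^2) dw = (2*x) dw, which multiplied by dx ∧ dy gives (2*x) dx ∧ dy ∧ dw
  d(-3*w*x + 2*w*z + 2*y^2) includes (∂/∂x)(-3*w*x + 2*w*z + 2*y^2) dx = (-3*w) dx, which multiplied by dy ∧ dz gives (-3*w) dx ∧ dy ∧ dz
  d(-3*w*x + 2*w*z + 2*y^2) includes (∂/∂w)(-3*w*x + 2*w*z + 2*y^2) dw = (-3*x + 2*z) dw, which multiplied by dy ∧ dz gives (-3*x + 2*z) dy ∧ dz ∧ dw
  d(w*x - 3*w*z + x^2) includes (∂/∂x)(w*x - 3*w*z + x^2) dx = (w + 2*x) dx, which multiplied by dy ∧ dw gives (w + 2*x) dx ∧ dy ∧ dw
  d(w*x - 3*w*z + x^2) includes (∂/∂z)(w*x - 3*w*z + x^2) dz = (-3*w) dz, which multiplied by dy ∧ dw gives (3*w) dy ∧ dz ∧ dw
  d(-w^2 - 2*w*z + 3*x*y) includes (∂/∂x)(-w^2 - 2*w*z + 3*x*y) dx = (3*y) dx, which multiplied by dz ∧ dw gives (3*y) dx ∧ dz ∧ dw
  d(-w^2 - 2*w*z + 3*x*y) includes (∂/∂y)(-w^2 - 2*w*z + 3*x*y) dy = (3*x) dy, which multiplied by dz ∧ dw gives (3*x) dy ∧ dz ∧ dw
Collecting like 3-forms: d(omega) = (-3*w - 2*z) dx ∧ dy ∧ dz + (w + 4*x) dx ∧ dy ∧ dw + (3*w + 2*z) dy ∧ dz ∧ dw + (3*y) dx ∧ dz ∧ dw.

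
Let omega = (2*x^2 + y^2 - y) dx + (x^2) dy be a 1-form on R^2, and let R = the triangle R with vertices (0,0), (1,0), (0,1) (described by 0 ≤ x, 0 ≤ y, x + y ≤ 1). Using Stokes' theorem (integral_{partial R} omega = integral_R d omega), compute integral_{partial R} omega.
integral_(partial R) omega = 1/2

Stokes: integral_partial_R omega = integral_R d omega with d omega = (∂Q/∂x - ∂P/∂y) dx ∧ dy.
  ∂Q/∂x = 2*x
  ∂P/∂y = 2*y - 1
  integrand = ∂Q/∂x - ∂P/∂y = 2*x - 2*y + 1.
Integrating over R: integral_0^1 integral_0^{1-x} (2*x - 2*y + 1) dy dx = 1/2.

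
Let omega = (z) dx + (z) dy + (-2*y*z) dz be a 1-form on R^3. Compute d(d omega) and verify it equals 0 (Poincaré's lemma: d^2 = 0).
d(d omega) = 0

Step 1: d omega = sum_{i<j} (∂f_j/∂x_i - ∂f_i/∂x_j) dx_i ∧ dx_j:
  coeff of dx ∧ dy: 0
  coeff of dx ∧ dz: -1
  coeff of dy ∧ dz: -2*z - 1
Step 2: Apply d again to each 2-form coefficient. The only possible 3-form in R^3 is dx ∧ dy ∧ dz, with coefficient
  ∂(coeff of dy∧dz)/∂x - ∂(coeff of dx∧dz)/∂y + ∂(coeff of dx∧dy)/∂z
  = ∂/∂x (-2*z - 1) - ∂/∂y (-1) + ∂/∂z (0).
Each of these terms simplifies to sums of mixed partials that cancel in pairs. The result is 0 (by equality of mixed partials for smooth functions — Schwarz / Clairaut).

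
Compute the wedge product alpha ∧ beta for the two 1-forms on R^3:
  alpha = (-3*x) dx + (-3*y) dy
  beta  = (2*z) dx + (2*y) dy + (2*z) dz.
alpha ∧ beta = (6*y*(-x + z)) dx ∧ dy + (-6*x*z) dx ∧ dz + (-6*y*z) dy ∧ dz

Distribute the wedge, using dx_i ∧ dx_j = -dx_j ∧ dx_i and dx_i ∧ dx_i = 0. For each pair (i, j) with i < j, the coefficient of dx_i ∧ dx_j in alpha ∧ beta is (alpha_i * beta_j - alpha_j * beta_i). Collecting: alpha ∧ beta = (6*y*(-x + z)) dx ∧ dy + (-6*x*z) dx ∧ dz + (-6*y*z) dy ∧ dz.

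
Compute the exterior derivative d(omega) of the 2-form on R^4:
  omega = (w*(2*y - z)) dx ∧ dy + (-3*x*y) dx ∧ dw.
d(omega) = (-w) dx ∧ dy ∧ dz + (3*x + 2*y - z) dx ∧ dy ∧ dw

For a 2-form omega = sum_{i<j} g_{ij} dx_i ∧ dx_j, the exterior derivative is
  d(omega) = sum_{i<j} d(g_{ij}) ∧ dx_i ∧ dx_j = sum_{i<j, k} (∂g_{ij}/∂x_k) dx_k ∧ dx_i ∧ dx_j.
Expand each term, using dx_k ∧ dx_i ∧ dx_j = sgn(permutation) dx_{(a)} ∧ dx_{(b)} ∧ dx_{(c)} with (a < b < c) sorted:
  d(w*(2*y - z)) includes (∂/∂z)(w*(2*y - z)) dz = (-w) dz, which multiplied by dx ∧ dy gives (-w) dx ∧ dy ∧ dz
  d(w*(2*y - z)) includes (∂/∂w)(w*(2*y - z)) dw = (2*y - z) dw, which multiplied by dx ∧ dy gives (2*y - z) dx ∧ dy ∧ dw
  d(-3*x*y) includes (∂/∂y)(-3*x*y) dy = (-3*x) dy, which multiplied by dx ∧ dw gives (3*x) dx ∧ dy ∧ dw
Collecting like 3-forms: d(omega) = (-w) dx ∧ dy ∧ dz + (3*x + 2*y - z) dx ∧ dy ∧ dw.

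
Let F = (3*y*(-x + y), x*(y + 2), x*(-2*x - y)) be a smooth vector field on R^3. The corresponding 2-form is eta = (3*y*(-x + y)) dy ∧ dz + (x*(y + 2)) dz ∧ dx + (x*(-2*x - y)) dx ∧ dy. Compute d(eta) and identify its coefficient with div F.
d(eta) = (x - 3*y) dx ∧ dy ∧ dz; div F = x - 3*y

For a 2-form in R^3 of the form above, applying d gives a 3-form with coefficient ∂P/∂x + ∂Q/∂y + ∂R/∂z:
  ∂P/∂x = -3*y
  ∂Q/∂y = x
  ∂R/∂z = 0
Sum = x - 3*y, which is exactly div F.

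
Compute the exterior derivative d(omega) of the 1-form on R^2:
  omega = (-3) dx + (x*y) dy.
d(omega) = (y) dx ∧ dy

For a 1-form omega = sum_i f_i dx_i, the exterior derivative is
  d(omega) = sum_{i < j} (∂f_j/∂x_i - ∂f_i/∂x_j) dx_i ∧ dx_j.
  coefficient of dx ∧ dy: ∂f_2/∂x - ∂f_1/∂y = ∂(x*y)/∂x - ∂(-3)/∂y = y
Assembling: d(omega) = (y) dx ∧ dy.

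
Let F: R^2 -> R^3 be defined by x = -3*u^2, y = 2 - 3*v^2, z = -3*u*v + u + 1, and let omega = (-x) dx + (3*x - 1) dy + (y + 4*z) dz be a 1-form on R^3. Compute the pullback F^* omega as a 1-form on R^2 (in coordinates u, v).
F^* omega = (-18*u^3 + 36*u*v^2 - 24*u*v + 4*u + 9*v^3 - 3*v^2 - 18*v + 6) du + (90*u^2*v - 12*u^2 + 9*u*v^2 - 18*u + 6*v) dv

Using F^*(f dg) = (f ∘ F) d(g ∘ F), substitute each coordinate x_i by F_i(u, v) in f_i, and replace dx_i by d F_i = (∂F_i/∂u) du + (∂F_i/∂v) dv.
  For the x component: f_1(F) = 3*u^2; d F_1 = (-6*u) du + (0) dv
  For the y component: f_2(F) = -9*u^2 - 1; d F_2 = (0) du + (-6*v) dv
  For the z component: f_3(F) = -12*u*v + 4*u - 3*v^2 + 6; d F_3 = (1 - 3*v) du + (-3*u) dv
Combining and collecting du, dv coefficients:
  coeff of du: -18*u^3 + 36*u*v^2 - 24*u*v + 4*u + 9*v^3 - 3*v^2 - 18*v + 6
  coeff of dv: 90*u^2*v - 12*u^2 + 9*u*v^2 - 18*u + 6*v
F^* omega = (-18*u^3 + 36*u*v^2 - 24*u*v + 4*u + 9*v^3 - 3*v^2 - 18*v + 6) du + (90*u^2*v - 12*u^2 + 9*u*v^2 - 18*u + 6*v) dv.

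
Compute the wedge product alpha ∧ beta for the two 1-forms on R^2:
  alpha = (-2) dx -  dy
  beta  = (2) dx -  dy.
alpha ∧ beta = (4) dx ∧ dy

Distribute the wedge, using dx_i ∧ dx_j = -dx_j ∧ dx_i and dx_i ∧ dx_i = 0. For each pair (i, j) with i < j, the coefficient of dx_i ∧ dx_j in alpha ∧ beta is (alpha_i * beta_j - alpha_j * beta_i). Collecting: alpha ∧ beta = (4) dx ∧ dy.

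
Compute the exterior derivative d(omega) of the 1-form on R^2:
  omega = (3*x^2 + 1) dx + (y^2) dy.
d(omega) = 0

For a 1-form omega = sum_i f_i dx_i, the exterior derivative is
  d(omega) = sum_{i < j} (∂f_j/∂x_i - ∂f_i/∂x_j) dx_i ∧ dx_j.

Assembling: d(omega) = 0.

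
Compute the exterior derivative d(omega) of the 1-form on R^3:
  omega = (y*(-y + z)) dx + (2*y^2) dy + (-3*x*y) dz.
d(omega) = (2*y - z) dx ∧ dy + (-4*y) dx ∧ dz + (-3*x) dy ∧ dz

For a 1-form omega = sum_i f_i dx_i, the exterior derivative is
  d(omega) = sum_{i < j} (∂f_j/∂x_i - ∂f_i/∂x_j) dx_i ∧ dx_j.
  coefficient of dx ∧ dy: ∂f_2/∂x - ∂f_1/∂y = ∂(2*y^2)/∂x - ∂(y*(-y + z))/∂y = 2*y - z
  coefficient of dx ∧ dz: ∂f_3/∂x - ∂f_1/∂z = ∂(-3*x*y)/∂x - ∂(y*(-y + z))/∂z = -4*y
  coefficient of dy ∧ dz: ∂f_3/∂y - ∂f_2/∂z = ∂(-3*x*y)/∂y - ∂(2*y^2)/∂z = -3*x
Assembling: d(omega) = (2*y - z) dx ∧ dy + (-4*y) dx ∧ dz + (-3*x) dy ∧ dz.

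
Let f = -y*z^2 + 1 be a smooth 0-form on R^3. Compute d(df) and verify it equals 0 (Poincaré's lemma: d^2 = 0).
d(df) = 0

Step 1: df = sum_i (∂f/∂x_i) dx_i = (0) dx + (-z^2) dy + (-2*y*z) dz.
Step 2: Apply d again. Using the 1-form formula, the coefficient of dx ∧ dy in d(df) is ∂^2 f/∂x ∂y - ∂^2 f/∂y ∂x = (0) - (0) = 0 (equality of mixed partials for smooth f).
Similarly for dx ∧ dz and dy ∧ dz — all coefficients vanish. So d(df) = 0.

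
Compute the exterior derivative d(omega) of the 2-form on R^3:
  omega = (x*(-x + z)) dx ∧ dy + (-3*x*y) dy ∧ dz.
d(omega) = (x - 3*y) dx ∧ dy ∧ dz

For a 2-form omega = sum_{i<j} g_{ij} dx_i ∧ dx_j, the exterior derivative is
  d(omega) = sum_{i<j} d(g_{ij}) ∧ dx_i ∧ dx_j = sum_{i<j, k} (∂g_{ij}/∂x_k) dx_k ∧ dx_i ∧ dx_j.
Expand each term, using dx_k ∧ dx_i ∧ dx_j = sgn(permutation) dx_{(a)} ∧ dx_{(b)} ∧ dx_{(c)} with (a < b < c) sorted:
  d(x*(-x + z)) includes (∂/∂z)(x*(-x + z)) dz = (x) dz, which multiplied by dx ∧ dy gives (x) dx ∧ dy ∧ dz
  d(-3*x*y) includes (∂/∂x)(-3*x*y) dx = (-3*y) dx, which multiplied by dy ∧ dz gives (-3*y) dx ∧ dy ∧ dz
Collecting like 3-forms: d(omega) = (x - 3*y) dx ∧ dy ∧ dz.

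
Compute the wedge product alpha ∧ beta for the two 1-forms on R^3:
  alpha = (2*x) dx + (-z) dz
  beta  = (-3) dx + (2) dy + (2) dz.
alpha ∧ beta = (4*x) dx ∧ dy + (4*x - 3*z) dx ∧ dz + (2*z) dy ∧ dz

Distribute the wedge, using dx_i ∧ dx_j = -dx_j ∧ dx_i and dx_i ∧ dx_i = 0. For each pair (i, j) with i < j, the coefficient of dx_i ∧ dx_j in alpha ∧ beta is (alpha_i * beta_j - alpha_j * beta_i). Collecting: alpha ∧ beta = (4*x) dx ∧ dy + (4*x - 3*z) dx ∧ dz + (2*z) dy ∧ dz.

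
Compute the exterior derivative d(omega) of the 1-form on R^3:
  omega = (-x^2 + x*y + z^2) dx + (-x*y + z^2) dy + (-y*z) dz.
d(omega) = (-x - y) dx ∧ dy + (-2*z) dx ∧ dz + (-3*z) dy ∧ dz

For a 1-form omega = sum_i f_i dx_i, the exterior derivative is
  d(omega) = sum_{i < j} (∂f_j/∂x_i - ∂f_i/∂x_j) dx_i ∧ dx_j.
  coefficient of dx ∧ dy: ∂f_2/∂x - ∂f_1/∂y = ∂(-x*y + z^2)/∂x - ∂(-x^2 + x*y + z^2)/∂y = -x - y
  coefficient of dx ∧ dz: ∂f_3/∂x - ∂f_1/∂z = ∂(-y*z)/∂x - ∂(-x^2 + x*y + z^2)/∂z = -2*z
  coefficient of dy ∧ dz: ∂f_3/∂y - ∂f_2/∂z = ∂(-y*z)/∂y - ∂(-x*y + z^2)/∂z = -3*z
Assembling: d(omega) = (-x - y) dx ∧ dy + (-2*z) dx ∧ dz + (-3*z) dy ∧ dz.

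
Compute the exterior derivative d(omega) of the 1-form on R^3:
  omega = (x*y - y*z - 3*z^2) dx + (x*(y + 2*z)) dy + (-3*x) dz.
d(omega) = (-x + y + 3*z) dx ∧ dy + (y + 6*z - 3) dx ∧ dz + (-2*x) dy ∧ dz

For a 1-form omega = sum_i f_i dx_i, the exterior derivative is
  d(omega) = sum_{i < j} (∂f_j/∂x_i - ∂f_i/∂x_j) dx_i ∧ dx_j.
  coefficient of dx ∧ dy: ∂f_2/∂x - ∂f_1/∂y = ∂(x*(y + 2*z))/∂x - ∂(x*y - y*z - 3*z^2)/∂y = -x + y + 3*z
  coefficient of dx ∧ dz: ∂f_3/∂x - ∂f_1/∂z = ∂(-3*x)/∂x - ∂(x*y - y*z - 3*z^2)/∂z = y + 6*z - 3
  coefficient of dy ∧ dz: ∂f_3/∂y - ∂f_2/∂z = ∂(-3*x)/∂y - ∂(x*(y + 2*z))/∂z = -2*x
Assembling: d(omega) = (-x + y + 3*z) dx ∧ dy + (y + 6*z - 3) dx ∧ dz + (-2*x) dy ∧ dz.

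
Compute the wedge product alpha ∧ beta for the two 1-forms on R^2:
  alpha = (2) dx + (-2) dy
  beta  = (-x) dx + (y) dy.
alpha ∧ beta = (-2*x + 2*y) dx ∧ dy

Distribute the wedge, using dx_i ∧ dx_j = -dx_j ∧ dx_i and dx_i ∧ dx_i = 0. For each pair (i, j) with i < j, the coefficient of dx_i ∧ dx_j in alpha ∧ beta is (alpha_i * beta_j - alpha_j * beta_i). Collecting: alpha ∧ beta = (-2*x + 2*y) dx ∧ dy.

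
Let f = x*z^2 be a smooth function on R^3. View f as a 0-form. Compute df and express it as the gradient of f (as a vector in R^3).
df = (z^2) dx + (0) dy + (2*x*z) dz; grad f = (z^2, 0, 2*x*z)

For a 0-form f, d f = (∂f/∂x) dx + (∂f/∂y) dy + (∂f/∂z) dz. The components of the vector representation are exactly the entries of grad f in Cartesian coordinates:
  ∂f/∂x = z^2
  ∂f/∂y = 0
  ∂f/∂z = 2*x*z.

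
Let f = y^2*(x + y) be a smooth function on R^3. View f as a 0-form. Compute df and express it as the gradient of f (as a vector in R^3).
df = (y^2) dx + (y*(2*x + 3*y)) dy + (0) dz; grad f = (y^2, y*(2*x + 3*y), 0)

For a 0-form f, d f = (∂f/∂x) dx + (∂f/∂y) dy + (∂f/∂z) dz. The components of the vector representation are exactly the entries of grad f in Cartesian coordinates:
  ∂f/∂x = y^2
  ∂f/∂y = y*(2*x + 3*y)
  ∂f/∂z = 0.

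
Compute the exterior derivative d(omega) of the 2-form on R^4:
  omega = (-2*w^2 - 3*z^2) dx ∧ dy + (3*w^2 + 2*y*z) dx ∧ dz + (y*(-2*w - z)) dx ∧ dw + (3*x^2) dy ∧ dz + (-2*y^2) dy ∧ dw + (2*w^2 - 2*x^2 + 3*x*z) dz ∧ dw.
d(omega) = (6*x - 8*z) dx ∧ dy ∧ dz + (-2*w + z) dx ∧ dy ∧ dw + (6*w - 4*x + y + 3*z) dx ∧ dz ∧ dw

For a 2-form omega = sum_{i<j} g_{ij} dx_i ∧ dx_j, the exterior derivative is
  d(omega) = sum_{i<j} d(g_{ij}) ∧ dx_i ∧ dx_j = sum_{i<j, k} (∂g_{ij}/∂x_k) dx_k ∧ dx_i ∧ dx_j.
Expand each term, using dx_k ∧ dx_i ∧ dx_j = sgn(permutation) dx_{(a)} ∧ dx_{(b)} ∧ dx_{(c)} with (a < b < c) sorted:
  d(-2*w^2 - 3*z^2) includes (∂/∂z)(-2*w^2 - 3*z^2) dz = (-6*z) dz, which multiplied by dx ∧ dy gives (-6*z) dx ∧ dy ∧ dz
  d(-2*w^2 - 3*z^2) includes (∂/∂w)(-2*w^2 - 3*z^2) dw = (-4*w) dw, which multiplied by dx ∧ dy gives (-4*w) dx ∧ dy ∧ dw
  d(3*w^2 + 2*y*z) includes (∂/∂y)(3*w^2 + 2*y*z) dy = (2*z) dy, which multiplied by dx ∧ dz gives (-2*z) dx ∧ dy ∧ dz
  d(3*w^2 + 2*y*z) includes (∂/∂w)(3*w^2 + 2*y*z) dw = (6*w) dw, which multiplied by dx ∧ dz gives (6*w) dx ∧ dz ∧ dw
  d(y*(-2*w - z)) includes (∂/∂y)(y*(-2*w - z)) dy = (-2*w - z) dy, which multiplied by dx ∧ dw gives (2*w + z) dx ∧ dy ∧ dw
  d(y*(-2*w - z)) includes (∂/∂z)(y*(-2*w - z)) dz = (-y) dz, which multiplied by dx ∧ dw gives (y) dx ∧ dz ∧ dw
  d(3*x^2) includes (∂/∂x)(3*x^2) dx = (6*x) dx, which multiplied by dy ∧ dz gives (6*x) dx ∧ dy ∧ dz
  d(2*w^2 - 2*x^2 + 3*x*z) includes (∂/∂x)(2*w^2 - 2*x^2 + 3*x*z) dx = (-4*x + 3*z) dx, which multiplied by dz ∧ dw gives (-4*x + 3*z) dx ∧ dz ∧ dw
Collecting like 3-forms: d(omega) = (6*x - 8*z) dx ∧ dy ∧ dz + (-2*w + z) dx ∧ dy ∧ dw + (6*w - 4*x + y + 3*z) dx ∧ dz ∧ dw.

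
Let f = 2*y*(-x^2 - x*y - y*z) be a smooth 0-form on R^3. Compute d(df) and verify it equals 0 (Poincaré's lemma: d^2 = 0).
d(df) = 0

Step 1: df = sum_i (∂f/∂x_i) dx_i = (2*y*(-2*x - y)) dx + (-2*x^2 - 4*x*y - 4*y*z) dy + (-2*y^2) dz.
Step 2: Apply d again. Using the 1-form formula, the coefficient of dx ∧ dy in d(df) is ∂^2 f/∂x ∂y - ∂^2 f/∂y ∂x = (-4*x - 4*y) - (-4*x - 4*y) = 0 (equality of mixed partials for smooth f).
Similarly for dx ∧ dz and dy ∧ dz — all coefficients vanish. So d(df) = 0.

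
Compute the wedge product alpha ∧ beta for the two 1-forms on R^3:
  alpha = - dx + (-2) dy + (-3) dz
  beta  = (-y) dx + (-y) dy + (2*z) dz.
alpha ∧ beta = (-y) dx ∧ dy + (-3*y - 2*z) dx ∧ dz + (-3*y - 4*z) dy ∧ dz

Distribute the wedge, using dx_i ∧ dx_j = -dx_j ∧ dx_i and dx_i ∧ dx_i = 0. For each pair (i, j) with i < j, the coefficient of dx_i ∧ dx_j in alpha ∧ beta is (alpha_i * beta_j - alpha_j * beta_i). Collecting: alpha ∧ beta = (-y) dx ∧ dy + (-3*y - 2*z) dx ∧ dz + (-3*y - 4*z) dy ∧ dz.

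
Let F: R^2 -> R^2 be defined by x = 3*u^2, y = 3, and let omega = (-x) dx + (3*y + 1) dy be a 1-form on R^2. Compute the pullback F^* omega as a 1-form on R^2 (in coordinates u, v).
F^* omega = (-18*u^3) du

Using F^*(f dg) = (f ∘ F) d(g ∘ F), substitute each coordinate x_i by F_i(u, v) in f_i, and replace dx_i by d F_i = (∂F_i/∂u) du + (∂F_i/∂v) dv.
  For the x component: f_1(F) = -3*u^2; d F_1 = (6*u) du + (0) dv
  For the y component: f_2(F) = 10; d F_2 = (0) du + (0) dv
Combining and collecting du, dv coefficients:
  coeff of du: -18*u^3
  coeff of dv: 0
F^* omega = (-18*u^3) du.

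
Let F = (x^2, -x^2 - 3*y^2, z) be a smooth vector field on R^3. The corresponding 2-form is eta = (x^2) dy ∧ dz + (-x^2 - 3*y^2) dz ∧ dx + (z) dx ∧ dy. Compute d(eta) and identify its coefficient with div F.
d(eta) = (2*x - 6*y + 1) dx ∧ dy ∧ dz; div F = 2*x - 6*y + 1

For a 2-form in R^3 of the form above, applying d gives a 3-form with coefficient ∂P/∂x + ∂Q/∂y + ∂R/∂z:
  ∂P/∂x = 2*x
  ∂Q/∂y = -6*y
  ∂R/∂z = 1
Sum = 2*x - 6*y + 1, which is exactly div F.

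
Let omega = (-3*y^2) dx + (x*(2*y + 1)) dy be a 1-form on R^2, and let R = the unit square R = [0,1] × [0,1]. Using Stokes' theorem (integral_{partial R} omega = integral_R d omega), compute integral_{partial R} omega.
integral_(partial R) omega = 5

Stokes: integral_partial_R omega = integral_R d omega with d omega = (∂Q/∂x - ∂P/∂y) dx ∧ dy.
  ∂Q/∂x = 2*y + 1
  ∂P/∂y = -6*y
  integrand = ∂Q/∂x - ∂P/∂y = 8*y + 1.
Integrating over R: integral_0^1 integral_0^1 (8*y + 1) dx dy = 5.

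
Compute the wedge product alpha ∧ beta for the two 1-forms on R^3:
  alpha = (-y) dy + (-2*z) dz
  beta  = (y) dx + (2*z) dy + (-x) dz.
alpha ∧ beta = (y^2) dx ∧ dy + (x*y + 4*z^2) dy ∧ dz + (2*y*z) dx ∧ dz

Distribute the wedge, using dx_i ∧ dx_j = -dx_j ∧ dx_i and dx_i ∧ dx_i = 0. For each pair (i, j) with i < j, the coefficient of dx_i ∧ dx_j in alpha ∧ beta is (alpha_i * beta_j - alpha_j * beta_i). Collecting: alpha ∧ beta = (y^2) dx ∧ dy + (x*y + 4*z^2) dy ∧ dz + (2*y*z) dx ∧ dz.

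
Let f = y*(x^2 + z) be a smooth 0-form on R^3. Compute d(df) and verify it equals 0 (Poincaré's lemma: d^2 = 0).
d(df) = 0

Step 1: df = sum_i (∂f/∂x_i) dx_i = (2*x*y) dx + (x^2 + z) dy + (y) dz.
Step 2: Apply d again. Using the 1-form formula, the coefficient of dx ∧ dy in d(df) is ∂^2 f/∂x ∂y - ∂^2 f/∂y ∂x = (2*x) - (2*x) = 0 (equality of mixed partials for smooth f).
Similarly for dx ∧ dz and dy ∧ dz — all coefficients vanish. So d(df) = 0.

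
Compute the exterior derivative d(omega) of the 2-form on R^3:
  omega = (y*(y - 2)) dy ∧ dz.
d(omega) = 0

For a 2-form omega = sum_{i<j} g_{ij} dx_i ∧ dx_j, the exterior derivative is
  d(omega) = sum_{i<j} d(g_{ij}) ∧ dx_i ∧ dx_j = sum_{i<j, k} (∂g_{ij}/∂x_k) dx_k ∧ dx_i ∧ dx_j.
Expand each term, using dx_k ∧ dx_i ∧ dx_j = sgn(permutation) dx_{(a)} ∧ dx_{(b)} ∧ dx_{(c)} with (a < b < c) sorted:

Collecting like 3-forms: d(omega) = 0.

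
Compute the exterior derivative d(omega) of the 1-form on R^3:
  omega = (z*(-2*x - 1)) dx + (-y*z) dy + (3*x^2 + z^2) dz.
d(omega) = (8*x + 1) dx ∧ dz + (y) dy ∧ dz

For a 1-form omega = sum_i f_i dx_i, the exterior derivative is
  d(omega) = sum_{i < j} (∂f_j/∂x_i - ∂f_i/∂x_j) dx_i ∧ dx_j.
  coefficient of dx ∧ dz: ∂f_3/∂x - ∂f_1/∂z = ∂(3*x^2 + z^2)/∂x - ∂(z*(-2*x - 1))/∂z = 8*x + 1
  coefficient of dy ∧ dz: ∂f_3/∂y - ∂f_2/∂z = ∂(3*x^2 + z^2)/∂y - ∂(-y*z)/∂z = y
Assembling: d(omega) = (8*x + 1) dx ∧ dz + (y) dy ∧ dz.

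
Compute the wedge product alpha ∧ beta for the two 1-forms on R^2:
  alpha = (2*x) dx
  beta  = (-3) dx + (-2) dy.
alpha ∧ beta = (-4*x) dx ∧ dy

Distribute the wedge, using dx_i ∧ dx_j = -dx_j ∧ dx_i and dx_i ∧ dx_i = 0. For each pair (i, j) with i < j, the coefficient of dx_i ∧ dx_j in alpha ∧ beta is (alpha_i * beta_j - alpha_j * beta_i). Collecting: alpha ∧ beta = (-4*x) dx ∧ dy.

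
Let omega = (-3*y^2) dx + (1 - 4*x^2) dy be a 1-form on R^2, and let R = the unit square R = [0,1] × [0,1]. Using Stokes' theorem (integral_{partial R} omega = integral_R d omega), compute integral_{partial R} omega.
integral_(partial R) omega = -1

Stokes: integral_partial_R omega = integral_R d omega with d omega = (∂Q/∂x - ∂P/∂y) dx ∧ dy.
  ∂Q/∂x = -8*x
  ∂P/∂y = -6*y
  integrand = ∂Q/∂x - ∂P/∂y = -8*x + 6*y.
Integrating over R: integral_0^1 integral_0^1 (-8*x + 6*y) dx dy = -1.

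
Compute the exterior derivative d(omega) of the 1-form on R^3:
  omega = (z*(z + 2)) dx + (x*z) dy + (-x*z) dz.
d(omega) = (z) dx ∧ dy + (-3*z - 2) dx ∧ dz + (-x) dy ∧ dz

For a 1-form omega = sum_i f_i dx_i, the exterior derivative is
  d(omega) = sum_{i < j} (∂f_j/∂x_i - ∂f_i/∂x_j) dx_i ∧ dx_j.
  coefficient of dx ∧ dy: ∂f_2/∂x - ∂f_1/∂y = ∂(x*z)/∂x - ∂(z*(z + 2))/∂y = z
  coefficient of dx ∧ dz: ∂f_3/∂x - ∂f_1/∂z = ∂(-x*z)/∂x - ∂(z*(z + 2))/∂z = -3*z - 2
  coefficient of dy ∧ dz: ∂f_3/∂y - ∂f_2/∂z = ∂(-x*z)/∂y - ∂(x*z)/∂z = -x
Assembling: d(omega) = (z) dx ∧ dy + (-3*z - 2) dx ∧ dz + (-x) dy ∧ dz.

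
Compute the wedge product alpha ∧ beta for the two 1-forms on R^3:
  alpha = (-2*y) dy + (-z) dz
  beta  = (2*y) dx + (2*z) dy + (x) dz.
alpha ∧ beta = (4*y^2) dx ∧ dy + (-2*x*y + 2*z^2) dy ∧ dz + (2*y*z) dx ∧ dz

Distribute the wedge, using dx_i ∧ dx_j = -dx_j ∧ dx_i and dx_i ∧ dx_i = 0. For each pair (i, j) with i < j, the coefficient of dx_i ∧ dx_j in alpha ∧ beta is (alpha_i * beta_j - alpha_j * beta_i). Collecting: alpha ∧ beta = (4*y^2) dx ∧ dy + (-2*x*y + 2*z^2) dy ∧ dz + (2*y*z) dx ∧ dz.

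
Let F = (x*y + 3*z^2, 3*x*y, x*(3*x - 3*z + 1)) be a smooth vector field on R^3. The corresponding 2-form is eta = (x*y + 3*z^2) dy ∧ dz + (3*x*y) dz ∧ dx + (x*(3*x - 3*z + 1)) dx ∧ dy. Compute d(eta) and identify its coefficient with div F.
d(eta) = (y) dx ∧ dy ∧ dz; div F = y

For a 2-form in R^3 of the form above, applying d gives a 3-form with coefficient ∂P/∂x + ∂Q/∂y + ∂R/∂z:
  ∂P/∂x = y
  ∂Q/∂y = 3*x
  ∂R/∂z = -3*x
Sum = y, which is exactly div F.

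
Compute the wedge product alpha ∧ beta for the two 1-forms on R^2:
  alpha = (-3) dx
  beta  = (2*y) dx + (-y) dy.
alpha ∧ beta = (3*y) dx ∧ dy

Distribute the wedge, using dx_i ∧ dx_j = -dx_j ∧ dx_i and dx_i ∧ dx_i = 0. For each pair (i, j) with i < j, the coefficient of dx_i ∧ dx_j in alpha ∧ beta is (alpha_i * beta_j - alpha_j * beta_i). Collecting: alpha ∧ beta = (3*y) dx ∧ dy.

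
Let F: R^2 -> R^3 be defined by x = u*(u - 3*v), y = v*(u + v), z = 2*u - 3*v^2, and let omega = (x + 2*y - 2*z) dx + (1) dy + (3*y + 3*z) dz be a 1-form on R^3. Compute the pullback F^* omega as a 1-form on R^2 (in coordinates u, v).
F^* omega = (2*u^3 - 5*u^2*v - 8*u^2 + 19*u*v^2 + 18*u*v + 12*u - 24*v^3 - 12*v^2 + v) du + (-3*u^3 + 3*u^2*v + 12*u^2 - 42*u*v^2 - 36*u*v + u + 36*v^3 + 2*v) dv

Using F^*(f dg) = (f ∘ F) d(g ∘ F), substitute each coordinate x_i by F_i(u, v) in f_i, and replace dx_i by d F_i = (∂F_i/∂u) du + (∂F_i/∂v) dv.
  For the x component: f_1(F) = u^2 - u*v - 4*u + 8*v^2; d F_1 = (2*u - 3*v) du + (-3*u) dv
  For the y component: f_2(F) = 1; d F_2 = (v) du + (u + 2*v) dv
  For the z component: f_3(F) = 3*u*v + 6*u - 6*v^2; d F_3 = (2) du + (-6*v) dv
Combining and collecting du, dv coefficients:
  coeff of du: 2*u^3 - 5*u^2*v - 8*u^2 + 19*u*v^2 + 18*u*v + 12*u - 24*v^3 - 12*v^2 + v
  coeff of dv: -3*u^3 + 3*u^2*v + 12*u^2 - 42*u*v^2 - 36*u*v + u + 36*v^3 + 2*v
F^* omega = (2*u^3 - 5*u^2*v - 8*u^2 + 19*u*v^2 + 18*u*v + 12*u - 24*v^3 - 12*v^2 + v) du + (-3*u^3 + 3*u^2*v + 12*u^2 - 42*u*v^2 - 36*u*v + u + 36*v^3 + 2*v) dv.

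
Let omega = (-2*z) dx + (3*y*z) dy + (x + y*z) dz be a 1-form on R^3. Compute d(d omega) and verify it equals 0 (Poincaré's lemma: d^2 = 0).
d(d omega) = 0

Step 1: d omega = sum_{i<j} (∂f_j/∂x_i - ∂f_i/∂x_j) dx_i ∧ dx_j:
  coeff of dx ∧ dy: 0
  coeff of dx ∧ dz: 3
  coeff of dy ∧ dz: -3*y + z
Step 2: Apply d again to each 2-form coefficient. The only possible 3-form in R^3 is dx ∧ dy ∧ dz, with coefficient
  ∂(coeff of dy∧dz)/∂x - ∂(coeff of dx∧dz)/∂y + ∂(coeff of dx∧dy)/∂z
  = ∂/∂x (-3*y + z) - ∂/∂y (3) + ∂/∂z (0).
Each of these terms simplifies to sums of mixed partials that cancel in pairs. The result is 0 (by equality of mixed partials for smooth functions — Schwarz / Clairaut).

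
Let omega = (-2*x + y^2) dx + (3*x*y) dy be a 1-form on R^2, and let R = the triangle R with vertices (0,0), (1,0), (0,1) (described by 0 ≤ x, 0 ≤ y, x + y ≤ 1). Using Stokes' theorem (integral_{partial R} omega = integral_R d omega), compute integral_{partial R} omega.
integral_(partial R) omega = 1/6

Stokes: integral_partial_R omega = integral_R d omega with d omega = (∂Q/∂x - ∂P/∂y) dx ∧ dy.
  ∂Q/∂x = 3*y
  ∂P/∂y = 2*y
  integrand = ∂Q/∂x - ∂P/∂y = y.
Integrating over R: integral_0^1 integral_0^{1-x} (y) dy dx = 1/6.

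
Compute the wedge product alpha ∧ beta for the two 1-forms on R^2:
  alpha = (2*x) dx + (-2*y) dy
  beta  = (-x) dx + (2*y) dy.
alpha ∧ beta = (2*x*y) dx ∧ dy

Distribute the wedge, using dx_i ∧ dx_j = -dx_j ∧ dx_i and dx_i ∧ dx_i = 0. For each pair (i, j) with i < j, the coefficient of dx_i ∧ dx_j in alpha ∧ beta is (alpha_i * beta_j - alpha_j * beta_i). Collecting: alpha ∧ beta = (2*x*y) dx ∧ dy.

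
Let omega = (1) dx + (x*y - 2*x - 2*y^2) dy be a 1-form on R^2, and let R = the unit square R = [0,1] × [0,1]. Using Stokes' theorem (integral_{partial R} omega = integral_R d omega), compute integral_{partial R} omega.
integral_(partial R) omega = -3/2

Stokes: integral_partial_R omega = integral_R d omega with d omega = (∂Q/∂x - ∂P/∂y) dx ∧ dy.
  ∂Q/∂x = y - 2
  ∂P/∂y = 0
  integrand = ∂Q/∂x - ∂P/∂y = y - 2.
Integrating over R: integral_0^1 integral_0^1 (y - 2) dx dy = -3/2.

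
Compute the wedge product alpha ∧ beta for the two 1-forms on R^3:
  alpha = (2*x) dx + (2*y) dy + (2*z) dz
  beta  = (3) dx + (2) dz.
alpha ∧ beta = (4*x - 6*z) dx ∧ dz + (-6*y) dx ∧ dy + (4*y) dy ∧ dz

Distribute the wedge, using dx_i ∧ dx_j = -dx_j ∧ dx_i and dx_i ∧ dx_i = 0. For each pair (i, j) with i < j, the coefficient of dx_i ∧ dx_j in alpha ∧ beta is (alpha_i * beta_j - alpha_j * beta_i). Collecting: alpha ∧ beta = (4*x - 6*z) dx ∧ dz + (-6*y) dx ∧ dy + (4*y) dy ∧ dz.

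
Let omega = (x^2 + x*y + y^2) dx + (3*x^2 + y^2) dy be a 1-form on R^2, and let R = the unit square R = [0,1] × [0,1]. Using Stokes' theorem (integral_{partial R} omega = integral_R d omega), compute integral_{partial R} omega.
integral_(partial R) omega = 3/2

Stokes: integral_partial_R omega = integral_R d omega with d omega = (∂Q/∂x - ∂P/∂y) dx ∧ dy.
  ∂Q/∂x = 6*x
  ∂P/∂y = x + 2*y
  integrand = ∂Q/∂x - ∂P/∂y = 5*x - 2*y.
Integrating over R: integral_0^1 integral_0^1 (5*x - 2*y) dx dy = 3/2.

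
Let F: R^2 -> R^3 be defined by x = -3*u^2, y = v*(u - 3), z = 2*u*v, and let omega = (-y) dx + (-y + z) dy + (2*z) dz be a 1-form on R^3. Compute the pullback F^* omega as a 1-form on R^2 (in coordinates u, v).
F^* omega = (3*v*(2*u^2 + 3*u*v - 6*u + v)) du + (9*v*(u^2 - 1)) dv

Using F^*(f dg) = (f ∘ F) d(g ∘ F), substitute each coordinate x_i by F_i(u, v) in f_i, and replace dx_i by d F_i = (∂F_i/∂u) du + (∂F_i/∂v) dv.
  For the x component: f_1(F) = v*(3 - u); d F_1 = (-6*u) du + (0) dv
  For the y component: f_2(F) = v*(u + 3); d F_2 = (v) du + (u - 3) dv
  For the z component: f_3(F) = 4*u*v; d F_3 = (2*v) du + (2*u) dv
Combining and collecting du, dv coefficients:
  coeff of du: 3*v*(2*u^2 + 3*u*v - 6*u + v)
  coeff of dv: 9*v*(u^2 - 1)
F^* omega = (3*v*(2*u^2 + 3*u*v - 6*u + v)) du + (9*v*(u^2 - 1)) dv.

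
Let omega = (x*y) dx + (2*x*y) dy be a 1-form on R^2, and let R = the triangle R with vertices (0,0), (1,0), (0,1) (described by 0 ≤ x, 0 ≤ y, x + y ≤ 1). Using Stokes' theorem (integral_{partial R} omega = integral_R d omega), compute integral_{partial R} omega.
integral_(partial R) omega = 1/6

Stokes: integral_partial_R omega = integral_R d omega with d omega = (∂Q/∂x - ∂P/∂y) dx ∧ dy.
  ∂Q/∂x = 2*y
  ∂P/∂y = x
  integrand = ∂Q/∂x - ∂P/∂y = -x + 2*y.
Integrating over R: integral_0^1 integral_0^{1-x} (-x + 2*y) dy dx = 1/6.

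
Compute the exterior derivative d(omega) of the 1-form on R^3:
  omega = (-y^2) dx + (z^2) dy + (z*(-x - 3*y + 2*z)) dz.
d(omega) = (2*y) dx ∧ dy + (-z) dx ∧ dz + (-5*z) dy ∧ dz

For a 1-form omega = sum_i f_i dx_i, the exterior derivative is
  d(omega) = sum_{i < j} (∂f_j/∂x_i - ∂f_i/∂x_j) dx_i ∧ dx_j.
  coefficient of dx ∧ dy: ∂f_2/∂x - ∂f_1/∂y = ∂(z^2)/∂x - ∂(-y^2)/∂y = 2*y
  coefficient of dx ∧ dz: ∂f_3/∂x - ∂f_1/∂z = ∂(z*(-x - 3*y + 2*z))/∂x - ∂(-y^2)/∂z = -z
  coefficient of dy ∧ dz: ∂f_3/∂y - ∂f_2/∂z = ∂(z*(-x - 3*y + 2*z))/∂y - ∂(z^2)/∂z = -5*z
Assembling: d(omega) = (2*y) dx ∧ dy + (-z) dx ∧ dz + (-5*z) dy ∧ dz.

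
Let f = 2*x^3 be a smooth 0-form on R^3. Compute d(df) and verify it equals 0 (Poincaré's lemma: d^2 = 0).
d(df) = 0

Step 1: df = sum_i (∂f/∂x_i) dx_i = (6*x^2) dx + (0) dy + (0) dz.
Step 2: Apply d again. Using the 1-form formula, the coefficient of dx ∧ dy in d(df) is ∂^2 f/∂x ∂y - ∂^2 f/∂y ∂x = (0) - (0) = 0 (equality of mixed partials for smooth f).
Similarly for dx ∧ dz and dy ∧ dz — all coefficients vanish. So d(df) = 0.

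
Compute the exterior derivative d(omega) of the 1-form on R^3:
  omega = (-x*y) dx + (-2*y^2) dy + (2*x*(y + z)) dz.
d(omega) = (x) dx ∧ dy + (2*y + 2*z) dx ∧ dz + (2*x) dy ∧ dz

For a 1-form omega = sum_i f_i dx_i, the exterior derivative is
  d(omega) = sum_{i < j} (∂f_j/∂x_i - ∂f_i/∂x_j) dx_i ∧ dx_j.
  coefficient of dx ∧ dy: ∂f_2/∂x - ∂f_1/∂y = ∂(-2*y^2)/∂x - ∂(-x*y)/∂y = x
  coefficient of dx ∧ dz: ∂f_3/∂x - ∂f_1/∂z = ∂(2*x*(y + z))/∂x - ∂(-x*y)/∂z = 2*y + 2*z
  coefficient of dy ∧ dz: ∂f_3/∂y - ∂f_2/∂z = ∂(2*x*(y + z))/∂y - ∂(-2*y^2)/∂z = 2*x
Assembling: d(omega) = (x) dx ∧ dy + (2*y + 2*z) dx ∧ dz + (2*x) dy ∧ dz.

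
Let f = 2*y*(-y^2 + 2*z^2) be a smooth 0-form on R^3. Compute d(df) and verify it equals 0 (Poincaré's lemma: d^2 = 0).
d(df) = 0

Step 1: df = sum_i (∂f/∂x_i) dx_i = (0) dx + (-6*y^2 + 4*z^2) dy + (8*y*z) dz.
Step 2: Apply d again. Using the 1-form formula, the coefficient of dx ∧ dy in d(df) is ∂^2 f/∂x ∂y - ∂^2 f/∂y ∂x = (0) - (0) = 0 (equality of mixed partials for smooth f).
Similarly for dx ∧ dz and dy ∧ dz — all coefficients vanish. So d(df) = 0.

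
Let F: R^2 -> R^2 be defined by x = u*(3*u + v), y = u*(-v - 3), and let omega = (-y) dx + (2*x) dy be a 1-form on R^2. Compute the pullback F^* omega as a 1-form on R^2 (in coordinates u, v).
F^* omega = (u*v*(-v - 3)) du + (u^2*(-6*u - v + 3)) dv

Using F^*(f dg) = (f ∘ F) d(g ∘ F), substitute each coordinate x_i by F_i(u, v) in f_i, and replace dx_i by d F_i = (∂F_i/∂u) du + (∂F_i/∂v) dv.
  For the x component: f_1(F) = u*(v + 3); d F_1 = (6*u + v) du + (u) dv
  For the y component: f_2(F) = 2*u*(3*u + v); d F_2 = (-v - 3) du + (-u) dv
Combining and collecting du, dv coefficients:
  coeff of du: u*v*(-v - 3)
  coeff of dv: u^2*(-6*u - v + 3)
F^* omega = (u*v*(-v - 3)) du + (u^2*(-6*u - v + 3)) dv.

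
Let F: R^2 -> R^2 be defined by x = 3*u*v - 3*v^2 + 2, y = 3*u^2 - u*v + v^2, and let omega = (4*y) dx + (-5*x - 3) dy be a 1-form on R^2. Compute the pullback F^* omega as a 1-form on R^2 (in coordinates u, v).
F^* omega = (-54*u^2*v + 93*u*v^2 - 78*u - 3*v^3 + 13*v) du + (36*u^3 - 69*u^2*v - 9*u*v^2 + 13*u + 6*v^3 - 26*v) dv

Using F^*(f dg) = (f ∘ F) d(g ∘ F), substitute each coordinate x_i by F_i(u, v) in f_i, and replace dx_i by d F_i = (∂F_i/∂u) du + (∂F_i/∂v) dv.
  For the x component: f_1(F) = 12*u^2 - 4*u*v + 4*v^2; d F_1 = (3*v) du + (3*u - 6*v) dv
  For the y component: f_2(F) = -15*u*v + 15*v^2 - 13; d F_2 = (6*u - v) du + (-u + 2*v) dv
Combining and collecting du, dv coefficients:
  coeff of du: -54*u^2*v + 93*u*v^2 - 78*u - 3*v^3 + 13*v
  coeff of dv: 36*u^3 - 69*u^2*v - 9*u*v^2 + 13*u + 6*v^3 - 26*v
F^* omega = (-54*u^2*v + 93*u*v^2 - 78*u - 3*v^3 + 13*v) du + (36*u^3 - 69*u^2*v - 9*u*v^2 + 13*u + 6*v^3 - 26*v) dv.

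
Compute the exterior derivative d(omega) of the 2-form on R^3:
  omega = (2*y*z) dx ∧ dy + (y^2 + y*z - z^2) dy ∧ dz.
d(omega) = (2*y) dx ∧ dy ∧ dz

For a 2-form omega = sum_{i<j} g_{ij} dx_i ∧ dx_j, the exterior derivative is
  d(omega) = sum_{i<j} d(g_{ij}) ∧ dx_i ∧ dx_j = sum_{i<j, k} (∂g_{ij}/∂x_k) dx_k ∧ dx_i ∧ dx_j.
Expand each term, using dx_k ∧ dx_i ∧ dx_j = sgn(permutation) dx_{(a)} ∧ dx_{(b)} ∧ dx_{(c)} with (a < b < c) sorted:
  d(2*y*z) includes (∂/∂z)(2*y*z) dz = (2*y) dz, which multiplied by dx ∧ dy gives (2*y) dx ∧ dy ∧ dz
Collecting like 3-forms: d(omega) = (2*y) dx ∧ dy ∧ dz.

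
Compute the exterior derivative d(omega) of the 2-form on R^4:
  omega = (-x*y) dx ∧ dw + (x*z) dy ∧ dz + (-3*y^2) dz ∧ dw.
d(omega) = (x) dx ∧ dy ∧ dw + (z) dx ∧ dy ∧ dz + (-6*y) dy ∧ dz ∧ dw

For a 2-form omega = sum_{i<j} g_{ij} dx_i ∧ dx_j, the exterior derivative is
  d(omega) = sum_{i<j} d(g_{ij}) ∧ dx_i ∧ dx_j = sum_{i<j, k} (∂g_{ij}/∂x_k) dx_k ∧ dx_i ∧ dx_j.
Expand each term, using dx_k ∧ dx_i ∧ dx_j = sgn(permutation) dx_{(a)} ∧ dx_{(b)} ∧ dx_{(c)} with (a < b < c) sorted:
  d(-x*y) includes (∂/∂y)(-x*y) dy = (-x) dy, which multiplied by dx ∧ dw gives (x) dx ∧ dy ∧ dw
  d(x*z) includes (∂/∂x)(x*z) dx = (z) dx, which multiplied by dy ∧ dz gives (z) dx ∧ dy ∧ dz
  d(-3*y^2) includes (∂/∂y)(-3*y^2) dy = (-6*y) dy, which multiplied by dz ∧ dw gives (-6*y) dy ∧ dz ∧ dw
Collecting like 3-forms: d(omega) = (x) dx ∧ dy ∧ dw + (z) dx ∧ dy ∧ dz + (-6*y) dy ∧ dz ∧ dw.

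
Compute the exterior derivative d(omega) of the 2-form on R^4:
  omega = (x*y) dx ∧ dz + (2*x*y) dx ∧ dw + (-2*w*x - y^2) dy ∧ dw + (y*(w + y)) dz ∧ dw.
d(omega) = (-x) dx ∧ dy ∧ dz + (-2*w - 2*x) dx ∧ dy ∧ dw + (w + 2*y) dy ∧ dz ∧ dw

For a 2-form omega = sum_{i<j} g_{ij} dx_i ∧ dx_j, the exterior derivative is
  d(omega) = sum_{i<j} d(g_{ij}) ∧ dx_i ∧ dx_j = sum_{i<j, k} (∂g_{ij}/∂x_k) dx_k ∧ dx_i ∧ dx_j.
Expand each term, using dx_k ∧ dx_i ∧ dx_j = sgn(permutation) dx_{(a)} ∧ dx_{(b)} ∧ dx_{(c)} with (a < b < c) sorted:
  d(x*y) includes (∂/∂y)(x*y) dy = (x) dy, which multiplied by dx ∧ dz gives (-x) dx ∧ dy ∧ dz
  d(2*x*y) includes (∂/∂y)(2*x*y) dy = (2*x) dy, which multiplied by dx ∧ dw gives (-2*x) dx ∧ dy ∧ dw
  d(-2*w*x - y^2) includes (∂/∂x)(-2*w*x - y^2) dx = (-2*w) dx, which multiplied by dy ∧ dw gives (-2*w) dx ∧ dy ∧ dw
  d(y*(w + y)) includes (∂/∂y)(y*(w + y)) dy = (w + 2*y) dy, which multiplied by dz ∧ dw gives (w + 2*y) dy ∧ dz ∧ dw
Collecting like 3-forms: d(omega) = (-x) dx ∧ dy ∧ dz + (-2*w - 2*x) dx ∧ dy ∧ dw + (w + 2*y) dy ∧ dz ∧ dw.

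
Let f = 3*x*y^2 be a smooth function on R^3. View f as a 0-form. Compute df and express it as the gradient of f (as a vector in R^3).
df = (3*y^2) dx + (6*x*y) dy + (0) dz; grad f = (3*y^2, 6*x*y, 0)

For a 0-form f, d f = (∂f/∂x) dx + (∂f/∂y) dy + (∂f/∂z) dz. The components of the vector representation are exactly the entries of grad f in Cartesian coordinates:
  ∂f/∂x = 3*y^2
  ∂f/∂y = 6*x*y
  ∂f/∂z = 0.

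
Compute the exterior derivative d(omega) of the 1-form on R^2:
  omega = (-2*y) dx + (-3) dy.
d(omega) = (2) dx ∧ dy

For a 1-form omega = sum_i f_i dx_i, the exterior derivative is
  d(omega) = sum_{i < j} (∂f_j/∂x_i - ∂f_i/∂x_j) dx_i ∧ dx_j.
  coefficient of dx ∧ dy: ∂f_2/∂x - ∂f_1/∂y = ∂(-3)/∂x - ∂(-2*y)/∂y = 2
Assembling: d(omega) = (2) dx ∧ dy.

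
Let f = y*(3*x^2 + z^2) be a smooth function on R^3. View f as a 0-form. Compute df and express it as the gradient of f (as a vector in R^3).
df = (6*x*y) dx + (3*x^2 + z^2) dy + (2*y*z) dz; grad f = (6*x*y, 3*x^2 + z^2, 2*y*z)

For a 0-form f, d f = (∂f/∂x) dx + (∂f/∂y) dy + (∂f/∂z) dz. The components of the vector representation are exactly the entries of grad f in Cartesian coordinates:
  ∂f/∂x = 6*x*y
  ∂f/∂y = 3*x^2 + z^2
  ∂f/∂z = 2*y*z.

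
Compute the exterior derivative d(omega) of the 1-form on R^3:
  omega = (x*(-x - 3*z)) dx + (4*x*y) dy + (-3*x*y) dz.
d(omega) = (4*y) dx ∧ dy + (3*x - 3*y) dx ∧ dz + (-3*x) dy ∧ dz

For a 1-form omega = sum_i f_i dx_i, the exterior derivative is
  d(omega) = sum_{i < j} (∂f_j/∂x_i - ∂f_i/∂x_j) dx_i ∧ dx_j.
  coefficient of dx ∧ dy: ∂f_2/∂x - ∂f_1/∂y = ∂(4*x*y)/∂x - ∂(x*(-x - 3*z))/∂y = 4*y
  coefficient of dx ∧ dz: ∂f_3/∂x - ∂f_1/∂z = ∂(-3*x*y)/∂x - ∂(x*(-x - 3*z))/∂z = 3*x - 3*y
  coefficient of dy ∧ dz: ∂f_3/∂y - ∂f_2/∂z = ∂(-3*x*y)/∂y - ∂(4*x*y)/∂z = -3*x
Assembling: d(omega) = (4*y) dx ∧ dy + (3*x - 3*y) dx ∧ dz + (-3*x) dy ∧ dz.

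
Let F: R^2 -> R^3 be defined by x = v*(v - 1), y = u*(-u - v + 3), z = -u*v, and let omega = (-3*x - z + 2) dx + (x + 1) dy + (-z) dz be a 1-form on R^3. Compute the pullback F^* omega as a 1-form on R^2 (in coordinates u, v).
F^* omega = (-3*u*v^2 + 2*u*v - 2*u - v^3 + 4*v^2 - 4*v + 3) du + (-u^2*v + u*v^2 - u - 6*v^3 + 9*v^2 + v - 2) dv

Using F^*(f dg) = (f ∘ F) d(g ∘ F), substitute each coordinate x_i by F_i(u, v) in f_i, and replace dx_i by d F_i = (∂F_i/∂u) du + (∂F_i/∂v) dv.
  For the x component: f_1(F) = u*v - 3*v^2 + 3*v + 2; d F_1 = (0) du + (2*v - 1) dv
  For the y component: f_2(F) = v^2 - v + 1; d F_2 = (-2*u - v + 3) du + (-u) dv
  For the z component: f_3(F) = u*v; d F_3 = (-v) du + (-u) dv
Combining and collecting du, dv coefficients:
  coeff of du: -3*u*v^2 + 2*u*v - 2*u - v^3 + 4*v^2 - 4*v + 3
  coeff of dv: -u^2*v + u*v^2 - u - 6*v^3 + 9*v^2 + v - 2
F^* omega = (-3*u*v^2 + 2*u*v - 2*u - v^3 + 4*v^2 - 4*v + 3) du + (-u^2*v + u*v^2 - u - 6*v^3 + 9*v^2 + v - 2) dv.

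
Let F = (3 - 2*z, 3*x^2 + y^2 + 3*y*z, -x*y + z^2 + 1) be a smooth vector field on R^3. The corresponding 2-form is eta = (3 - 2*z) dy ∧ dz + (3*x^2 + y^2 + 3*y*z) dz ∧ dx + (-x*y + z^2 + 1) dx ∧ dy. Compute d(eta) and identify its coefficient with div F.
d(eta) = (2*y + 5*z) dx ∧ dy ∧ dz; div F = 2*y + 5*z

For a 2-form in R^3 of the form above, applying d gives a 3-form with coefficient ∂P/∂x + ∂Q/∂y + ∂R/∂z:
  ∂P/∂x = 0
  ∂Q/∂y = 2*y + 3*z
  ∂R/∂z = 2*z
Sum = 2*y + 5*z, which is exactly div F.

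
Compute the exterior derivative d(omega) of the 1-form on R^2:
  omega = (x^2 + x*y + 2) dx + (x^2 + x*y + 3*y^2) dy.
d(omega) = (x + y) dx ∧ dy

For a 1-form omega = sum_i f_i dx_i, the exterior derivative is
  d(omega) = sum_{i < j} (∂f_j/∂x_i - ∂f_i/∂x_j) dx_i ∧ dx_j.
  coefficient of dx ∧ dy: ∂f_2/∂x - ∂f_1/∂y = ∂(x^2 + x*y + 3*y^2)/∂x - ∂(x^2 + x*y + 2)/∂y = x + y
Assembling: d(omega) = (x + y) dx ∧ dy.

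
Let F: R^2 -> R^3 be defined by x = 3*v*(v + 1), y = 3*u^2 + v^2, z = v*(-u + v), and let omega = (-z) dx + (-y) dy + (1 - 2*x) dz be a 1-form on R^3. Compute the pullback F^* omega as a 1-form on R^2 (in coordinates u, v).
F^* omega = (-18*u^3 - 6*u*v^2 + 6*v^3 + 6*v^2 - v) du + (-6*u^2*v + 12*u*v^2 + 9*u*v - u - 20*v^3 - 15*v^2 + 2*v) dv

Using F^*(f dg) = (f ∘ F) d(g ∘ F), substitute each coordinate x_i by F_i(u, v) in f_i, and replace dx_i by d F_i = (∂F_i/∂u) du + (∂F_i/∂v) dv.
  For the x component: f_1(F) = v*(u - v); d F_1 = (0) du + (6*v + 3) dv
  For the y component: f_2(F) = -3*u^2 - v^2; d F_2 = (6*u) du + (2*v) dv
  For the z component: f_3(F) = -6*v^2 - 6*v + 1; d F_3 = (-v) du + (-u + 2*v) dv
Combining and collecting du, dv coefficients:
  coeff of du: -18*u^3 - 6*u*v^2 + 6*v^3 + 6*v^2 - v
  coeff of dv: -6*u^2*v + 12*u*v^2 + 9*u*v - u - 20*v^3 - 15*v^2 + 2*v
F^* omega = (-18*u^3 - 6*u*v^2 + 6*v^3 + 6*v^2 - v) du + (-6*u^2*v + 12*u*v^2 + 9*u*v - u - 20*v^3 - 15*v^2 + 2*v) dv.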